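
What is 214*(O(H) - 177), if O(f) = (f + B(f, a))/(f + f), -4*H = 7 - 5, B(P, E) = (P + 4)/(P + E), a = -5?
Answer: -413983/11 ≈ -37635.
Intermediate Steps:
B(P, E) = (4 + P)/(E + P)
H = -½ (H = -(7 - 5)/4 = -¼*2 = -½ ≈ -0.50000)
O(f) = (f + (4 + f)/(-5 + f))/(2*f) (O(f) = (f + (4 + f)/(-5 + f))/(f + f) = (f + (4 + f)/(-5 + f))/((2*f)) = (f + (4 + f)/(-5 + f))*(1/(2*f)) = (f + (4 + f)/(-5 + f))/(2*f))
214*(O(H) - 177) = 214*((4 - ½ - (-5 - ½)/2)/(2*(-½)*(-5 - ½)) - 177) = 214*((½)*(-2)*(4 - ½ - ½*(-11/2))/(-11/2) - 177) = 214*((½)*(-2)*(-2/11)*(4 - ½ + 11/4) - 177) = 214*((½)*(-2)*(-2/11)*(25/4) - 177) = 214*(25/22 - 177) = 214*(-3869/22) = -413983/11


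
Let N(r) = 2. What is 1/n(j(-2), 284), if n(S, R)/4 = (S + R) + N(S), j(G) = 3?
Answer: 1/1156 ≈ 0.00086505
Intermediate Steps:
n(S, R) = 8 + 4*R + 4*S (n(S, R) = 4*((S + R) + 2) = 4*((R + S) + 2) = 4*(2 + R + S) = 8 + 4*R + 4*S)
1/n(j(-2), 284) = 1/(8 + 4*284 + 4*3) = 1/(8 + 1136 + 12) = 1/1156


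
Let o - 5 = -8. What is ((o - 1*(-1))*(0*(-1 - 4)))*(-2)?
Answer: 0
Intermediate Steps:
o = -3 (o = 5 - 8 = -3)
((o - 1*(-1))*(0*(-1 - 4)))*(-2) = ((-3 - 1*(-1))*(0*(-1 - 4)))*(-2) = ((-3 + 1)*(0*(-5)))*(-2) = -2*0*(-2) = 0*(-2) = 0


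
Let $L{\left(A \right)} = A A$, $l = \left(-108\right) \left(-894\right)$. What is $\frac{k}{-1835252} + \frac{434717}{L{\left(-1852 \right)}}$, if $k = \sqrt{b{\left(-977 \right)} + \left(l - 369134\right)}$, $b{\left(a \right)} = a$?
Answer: $\frac{434717}{3429904} - \frac{i \sqrt{273559}}{1835252} \approx 0.12674 - 0.00028499 i$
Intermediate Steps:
$l = 96552$
$L{\left(A \right)} = A^{2}$
$k = i \sqrt{273559}$ ($k = \sqrt{-977 + \left(96552 - 369134\right)} = \sqrt{-977 - 272582} = \sqrt{-273559} = i \sqrt{273559} \approx 523.03 i$)
$\frac{k}{-1835252} + \frac{434717}{L{\left(-1852 \right)}} = \frac{i \sqrt{273559}}{-1835252} + \frac{434717}{\left(-1852\right)^{2}} = i \sqrt{273559} \left(- \frac{1}{1835252}\right) + \frac{434717}{3429904} = - \frac{i \sqrt{273559}}{1835252} + 434717 \cdot \frac{1}{3429904} = - \frac{i \sqrt{273559}}{1835252} + \frac{434717}{3429904} = \frac{434717}{3429904} - \frac{i \sqrt{273559}}{1835252}$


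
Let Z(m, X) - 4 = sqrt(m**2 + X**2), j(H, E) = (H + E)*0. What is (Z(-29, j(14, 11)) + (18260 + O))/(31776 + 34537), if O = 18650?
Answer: 36943/66313 ≈ 0.55710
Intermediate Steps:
j(H, E) = 0 (j(H, E) = (E + H)*0 = 0)
Z(m, X) = 4 + sqrt(X**2 + m**2) (Z(m, X) = 4 + sqrt(m**2 + X**2) = 4 + sqrt(X**2 + m**2))
(Z(-29, j(14, 11)) + (18260 + O))/(31776 + 34537) = ((4 + sqrt(0**2 + (-29)**2)) + (18260 + 18650))/(31776 + 34537) = ((4 + sqrt(0 + 841)) + 36910)/66313 = ((4 + sqrt(841)) + 36910)*(1/66313) = ((4 + 29) + 36910)*(1/66313) = (33 + 36910)*(1/66313) = 36943*(1/66313) = 36943/66313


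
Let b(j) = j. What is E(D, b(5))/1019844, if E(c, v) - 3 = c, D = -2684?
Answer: -383/145692 ≈ -0.0026288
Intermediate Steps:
E(c, v) = 3 + c
E(D, b(5))/1019844 = (3 - 2684)/1019844 = -2681*1/1019844 = -383/145692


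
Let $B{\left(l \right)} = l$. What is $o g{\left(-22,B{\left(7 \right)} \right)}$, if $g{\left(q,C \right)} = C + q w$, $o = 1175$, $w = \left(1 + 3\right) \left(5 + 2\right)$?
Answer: $-715575$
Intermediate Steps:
$w = 28$ ($w = 4 \cdot 7 = 28$)
$g{\left(q,C \right)} = C + 28 q$ ($g{\left(q,C \right)} = C + q 28 = C + 28 q$)
$o g{\left(-22,B{\left(7 \right)} \right)} = 1175 \left(7 + 28 \left(-22\right)\right) = 1175 \left(7 - 616\right) = 1175 \left(-609\right) = -715575$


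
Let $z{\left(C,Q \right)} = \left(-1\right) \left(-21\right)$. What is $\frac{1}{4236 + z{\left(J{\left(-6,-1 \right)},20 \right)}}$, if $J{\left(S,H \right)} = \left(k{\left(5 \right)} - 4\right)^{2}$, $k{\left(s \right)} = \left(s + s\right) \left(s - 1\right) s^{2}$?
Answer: $\frac{1}{4257} \approx 0.00023491$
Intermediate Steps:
$k{\left(s \right)} = 2 s^{3} \left(-1 + s\right)$ ($k{\left(s \right)} = 2 s \left(-1 + s\right) s^{2} = 2 s^{3} \left(-1 + s\right)$)
$J{\left(S,H \right)} = 992016$ ($J{\left(S,H \right)} = \left(2 \cdot 5^{3} \left(-1 + 5\right) - 4\right)^{2} = \left(2 \cdot 125 \cdot 4 - 4\right)^{2} = \left(1000 - 4\right)^{2} = 996^{2} = 992016$)
$z{\left(C,Q \right)} = 21$
$\frac{1}{4236 + z{\left(J{\left(-6,-1 \right)},20 \right)}} = \frac{1}{4236 + 21} = \frac{1}{4257}$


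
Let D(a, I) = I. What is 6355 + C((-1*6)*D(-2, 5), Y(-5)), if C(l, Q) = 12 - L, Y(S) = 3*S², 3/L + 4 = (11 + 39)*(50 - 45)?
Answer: 522093/82 ≈ 6367.0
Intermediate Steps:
L = 1/82 (L = 3/(-4 + (11 + 39)*(50 - 45)) = 3/(-4 + 50*5) = 3/(-4 + 250) = 3/246 = 3*(1/246) = 1/82 ≈ 0.012195)
C(l, Q) = 983/82 (C(l, Q) = 12 - 1*1/82 = 12 - 1/82 = 983/82)
6355 + C((-1*6)*D(-2, 5), Y(-5)) = 6355 + 983/82 = 522093/82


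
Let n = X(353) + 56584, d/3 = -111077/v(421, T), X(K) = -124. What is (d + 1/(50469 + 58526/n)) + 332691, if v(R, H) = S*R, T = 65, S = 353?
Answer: 70443256458589321806/211739215162529 ≈ 3.3269e+5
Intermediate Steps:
v(R, H) = 353*R
d = -333231/148613 (d = 3*(-111077/(353*421)) = 3*(-111077/148613) = -333231/148613 ≈ -2.2423)
n = 56460 (n = -124 + 56584 = 56460)
(d + 1/(50469 + 58526/n)) + 332691 = (-333231/148613 + 1/(50469 + 58526/56460)) + 332691 = (-333231/148613 + 1/(50469 + 58526*(1/56460))) + 332691 = (-333231/148613 + 1/(50469 + 29263/28230)) + 332691 = (-333231/148613 + 1/(1424769133/28230)) + 332691 = (-333231/148613 + 28230/1424769133) + 332691 = -474773047613733/211739215162529 + 332691 = 70443256458589321806/211739215162529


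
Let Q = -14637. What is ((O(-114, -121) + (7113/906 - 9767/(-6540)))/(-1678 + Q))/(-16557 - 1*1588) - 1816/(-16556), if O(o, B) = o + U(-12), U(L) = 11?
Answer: 132725187191781013/1210024524756040500 ≈ 0.10969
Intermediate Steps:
O(o, B) = 11 + o (O(o, B) = o + 11 = 11 + o)
((O(-114, -121) + (7113/906 - 9767/(-6540)))/(-1678 + Q))/(-16557 - 1*1588) - 1816/(-16556) = (((11 - 114) + (7113/906 - 9767/(-6540)))/(-1678 - 14637))/(-16557 - 1*1588) - 1816/(-16556) = ((-103 + (7113*(1/906) - 9767*(-1/6540)))/(-16315))/(-16557 - 1588) - 1816*(-1/16556) = ((-103 + (2371/302 + 9767/6540))*(-1/16315))/(-18145) + 454/4139 = ((-103 + 9227987/987540)*(-1/16315))*(-1/18145) + 454/4139 = -92488633/987540*(-1/16315)*(-1/18145) + 454/4139 = (92488633/16111715100)*(-1/18145) + 454/4139 = -92488633/292347070489500 + 454/4139 = 132725187191781013/1210024524756040500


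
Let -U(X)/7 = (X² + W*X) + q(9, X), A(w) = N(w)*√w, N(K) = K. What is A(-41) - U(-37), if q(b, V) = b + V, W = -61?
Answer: 25186 - 41*I*√41 ≈ 25186.0 - 262.53*I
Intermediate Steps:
q(b, V) = V + b
A(w) = w^(3/2) (A(w) = w*√w = w^(3/2))
U(X) = -63 - 7*X² + 420*X (U(X) = -7*((X² - 61*X) + (X + 9)) = -7*((X² - 61*X) + (9 + X)) = -7*(9 + X² - 60*X) = -63 - 7*X² + 420*X)
A(-41) - U(-37) = (-41)^(3/2) - (-63 - 7*(-37)² + 420*(-37)) = -41*I*√41 - (-63 - 7*1369 - 15540) = -41*I*√41 - (-63 - 9583 - 15540) = -41*I*√41 - 1*(-25186) = -41*I*√41 + 25186 = 25186 - 41*I*√41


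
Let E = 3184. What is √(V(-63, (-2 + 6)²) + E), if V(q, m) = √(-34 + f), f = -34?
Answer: √(3184 + 2*I*√17) ≈ 56.427 + 0.07307*I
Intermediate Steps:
V(q, m) = 2*I*√17 (V(q, m) = √(-34 - 34) = √(-68) = 2*I*√17)
√(V(-63, (-2 + 6)²) + E) = √(2*I*√17 + 3184) = √(3184 + 2*I*√17)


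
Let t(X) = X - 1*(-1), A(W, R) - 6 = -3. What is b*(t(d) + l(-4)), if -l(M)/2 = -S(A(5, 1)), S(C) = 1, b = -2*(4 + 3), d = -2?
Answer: -14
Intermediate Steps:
A(W, R) = 3 (A(W, R) = 6 - 3 = 3)
b = -14 (b = -2*7 = -14)
t(X) = 1 + X (t(X) = X + 1 = 1 + X)
l(M) = 2 (l(M) = -(-2) = -2*(-1) = 2)
b*(t(d) + l(-4)) = -14*((1 - 2) + 2) = -14*(-1 + 2) = -14*1 = -14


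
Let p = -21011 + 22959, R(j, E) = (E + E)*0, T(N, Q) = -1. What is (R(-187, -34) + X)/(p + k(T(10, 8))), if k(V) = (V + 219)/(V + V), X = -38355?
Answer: -12785/613 ≈ -20.856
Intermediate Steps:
R(j, E) = 0 (R(j, E) = (2*E)*0 = 0)
p = 1948
k(V) = (219 + V)/(2*V) (k(V) = (219 + V)/((2*V)) = (219 + V)*(1/(2*V)) = (219 + V)/(2*V))
(R(-187, -34) + X)/(p + k(T(10, 8))) = (0 - 38355)/(1948 + (1/2)*(219 - 1)/(-1)) = -38355/(1948 + (1/2)*(-1)*218) = -38355/(1948 - 109) = -38355/1839 = -38355*1/1839 = -12785/613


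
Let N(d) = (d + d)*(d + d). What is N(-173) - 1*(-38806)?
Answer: 158522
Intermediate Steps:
N(d) = 4*d**2 (N(d) = (2*d)*(2*d) = 4*d**2)
N(-173) - 1*(-38806) = 4*(-173)**2 - 1*(-38806) = 4*29929 + 38806 = 119716 + 38806 = 158522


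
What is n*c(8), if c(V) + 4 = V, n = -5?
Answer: -20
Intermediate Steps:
c(V) = -4 + V
n*c(8) = -5*(-4 + 8) = -5*4 = -20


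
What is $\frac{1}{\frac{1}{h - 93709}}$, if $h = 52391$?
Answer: $-41318$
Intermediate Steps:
$\frac{1}{\frac{1}{h - 93709}} = \frac{1}{\frac{1}{52391 - 93709}} = \frac{1}{\frac{1}{-41318}} = \frac{1}{- \frac{1}{41318}} = -41318$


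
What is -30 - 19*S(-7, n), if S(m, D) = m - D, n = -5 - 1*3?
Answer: -49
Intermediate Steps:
n = -8 (n = -5 - 3 = -8)
-30 - 19*S(-7, n) = -30 - 19*(-7 - 1*(-8)) = -30 - 19*(-7 + 8) = -30 - 19*1 = -30 - 19 = -49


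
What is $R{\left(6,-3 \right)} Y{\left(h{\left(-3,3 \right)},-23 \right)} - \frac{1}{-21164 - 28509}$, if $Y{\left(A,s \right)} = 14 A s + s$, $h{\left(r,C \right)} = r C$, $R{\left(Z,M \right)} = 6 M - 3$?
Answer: $- \frac{2999007374}{49673} \approx -60375.0$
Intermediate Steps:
$R{\left(Z,M \right)} = -3 + 6 M$
$h{\left(r,C \right)} = C r$
$Y{\left(A,s \right)} = s + 14 A s$ ($Y{\left(A,s \right)} = 14 A s + s = s + 14 A s$)
$R{\left(6,-3 \right)} Y{\left(h{\left(-3,3 \right)},-23 \right)} - \frac{1}{-21164 - 28509} = \left(-3 + 6 \left(-3\right)\right) \left(- 23 \left(1 + 14 \cdot 3 \left(-3\right)\right)\right) - \frac{1}{-21164 - 28509} = \left(-3 - 18\right) \left(- 23 \left(1 + 14 \left(-9\right)\right)\right) - \frac{1}{-49673} = - 21 \left(- 23 \left(1 - 126\right)\right) - - \frac{1}{49673} = - 21 \left(\left(-23\right) \left(-125\right)\right) + \frac{1}{49673} = \left(-21\right) 2875 + \frac{1}{49673} = -60375 + \frac{1}{49673} = - \frac{2999007374}{49673}$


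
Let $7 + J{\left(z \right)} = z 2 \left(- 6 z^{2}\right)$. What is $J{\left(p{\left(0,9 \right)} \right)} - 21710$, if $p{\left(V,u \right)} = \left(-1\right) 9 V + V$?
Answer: $-21717$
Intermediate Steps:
$p{\left(V,u \right)} = - 8 V$ ($p{\left(V,u \right)} = - 9 V + V = - 8 V$)
$J{\left(z \right)} = -7 - 12 z^{3}$ ($J{\left(z \right)} = -7 + z 2 \left(- 6 z^{2}\right) = -7 + 2 z \left(- 6 z^{2}\right) = -7 - 12 z^{3}$)
$J{\left(p{\left(0,9 \right)} \right)} - 21710 = \left(-7 - 12 \left(\left(-8\right) 0\right)^{3}\right) - 21710 = \left(-7 - 12 \cdot 0^{3}\right) - 21710 = \left(-7 - 0\right) - 21710 = \left(-7 + 0\right) - 21710 = -7 - 21710 = -21717$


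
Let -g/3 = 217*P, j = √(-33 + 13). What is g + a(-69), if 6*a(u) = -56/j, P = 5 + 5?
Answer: -6510 + 14*I*√5/15 ≈ -6510.0 + 2.087*I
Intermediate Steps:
P = 10
j = 2*I*√5 (j = √(-20) = 2*I*√5 ≈ 4.4721*I)
a(u) = 14*I*√5/15 (a(u) = (-56*(-I*√5/10))/6 = (-(-28)*I*√5/5)/6 = (28*I*√5/5)/6 = 14*I*√5/15)
g = -6510 (g = -651*10 = -3*2170 = -6510)
g + a(-69) = -6510 + 14*I*√5/15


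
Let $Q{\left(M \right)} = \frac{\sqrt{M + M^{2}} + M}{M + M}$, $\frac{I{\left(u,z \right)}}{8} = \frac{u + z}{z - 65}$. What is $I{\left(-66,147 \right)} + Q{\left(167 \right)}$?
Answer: $\frac{689}{82} + \frac{\sqrt{7014}}{167} \approx 8.9039$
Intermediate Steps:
$I{\left(u,z \right)} = \frac{8 \left(u + z\right)}{-65 + z}$ ($I{\left(u,z \right)} = 8 \frac{u + z}{z - 65} = 8 \frac{u + z}{-65 + z} = \frac{8 \left(u + z\right)}{-65 + z}$)
$Q{\left(M \right)} = \frac{M + \sqrt{M + M^{2}}}{2 M}$
$I{\left(-66,147 \right)} + Q{\left(167 \right)} = \frac{8 \left(-66 + 147\right)}{-65 + 147} + \frac{167 + \sqrt{167 \left(1 + 167\right)}}{2 \cdot 167} = 8 \cdot \frac{1}{82} \cdot 81 + \frac{1}{2} \cdot \frac{1}{167} \left(167 + \sqrt{167 \cdot 168}\right) = 8 \cdot \frac{1}{82} \cdot 81 + \frac{1}{2} \cdot \frac{1}{167} \left(167 + \sqrt{28056}\right) = \frac{324}{41} + \frac{1}{2} \cdot \frac{1}{167} \left(167 + 2 \sqrt{7014}\right) = \frac{324}{41} + \left(\frac{1}{2} + \frac{\sqrt{7014}}{167}\right) = \frac{689}{82} + \frac{\sqrt{7014}}{167}$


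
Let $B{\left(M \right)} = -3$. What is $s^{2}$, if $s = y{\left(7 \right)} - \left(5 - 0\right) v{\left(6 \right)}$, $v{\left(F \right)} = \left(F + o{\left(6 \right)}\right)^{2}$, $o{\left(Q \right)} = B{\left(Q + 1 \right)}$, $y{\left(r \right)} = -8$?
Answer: $2809$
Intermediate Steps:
$o{\left(Q \right)} = -3$
$v{\left(F \right)} = \left(-3 + F\right)^{2}$ ($v{\left(F \right)} = \left(F - 3\right)^{2} = \left(-3 + F\right)^{2}$)
$s = -53$ ($s = -8 - \left(5 - 0\right) \left(-3 + 6\right)^{2} = -8 - \left(5 + 0\right) 3^{2} = -8 - 5 \cdot 9 = -8 - 45 = -53$)
$s^{2} = \left(-53\right)^{2} = 2809$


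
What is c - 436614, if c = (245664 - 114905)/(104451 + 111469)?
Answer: -94273564121/215920 ≈ -4.3661e+5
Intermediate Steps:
c = 130759/215920 ≈ 0.60559
c - 436614 = 130759/215920 - 436614 = -94273564121/215920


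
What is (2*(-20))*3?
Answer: -120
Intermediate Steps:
(2*(-20))*3 = -40*3 = -120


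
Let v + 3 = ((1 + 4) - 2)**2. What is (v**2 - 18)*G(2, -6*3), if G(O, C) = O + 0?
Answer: 36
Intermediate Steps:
G(O, C) = O
v = 6 (v = -3 + ((1 + 4) - 2)**2 = -3 + (5 - 2)**2 = -3 + 3**2 = -3 + 9 = 6)
(v**2 - 18)*G(2, -6*3) = (6**2 - 18)*2 = (36 - 18)*2 = 18*2 = 36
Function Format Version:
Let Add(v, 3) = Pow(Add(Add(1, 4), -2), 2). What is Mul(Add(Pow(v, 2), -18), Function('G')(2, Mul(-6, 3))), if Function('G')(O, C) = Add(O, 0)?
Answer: 36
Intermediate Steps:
Function('G')(O, C) = O
v = 6 (v = Add(-3, Pow(Add(Add(1, 4), -2), 2)) = Add(-3, Pow(Add(5, -2), 2)) = Add(-3, Pow(3, 2)) = Add(-3, 9) = 6)
Mul(Add(Pow(v, 2), -18), Function('G')(2, Mul(-6, 3))) = Mul(Add(Pow(6, 2), -18), 2) = Mul(Add(36, -18), 2) = Mul(18, 2) = 36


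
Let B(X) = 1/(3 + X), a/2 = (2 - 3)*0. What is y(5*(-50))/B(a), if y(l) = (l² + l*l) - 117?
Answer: 374649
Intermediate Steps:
a = 0 (a = 2*((2 - 3)*0) = 2*(-1*0) = 2*0 = 0)
y(l) = -117 + 2*l² (y(l) = (l² + l²) - 117 = 2*l² - 117 = -117 + 2*l²)
y(5*(-50))/B(a) = (-117 + 2*(5*(-50))²)/(1/(3 + 0)) = (-117 + 2*(-250)²)/(1/3) = (-117 + 2*62500)/(⅓) = (-117 + 125000)*3 = 124883*3 = 374649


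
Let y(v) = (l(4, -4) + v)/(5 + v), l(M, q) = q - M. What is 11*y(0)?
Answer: -88/5 ≈ -17.600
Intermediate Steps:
y(v) = (-8 + v)/(5 + v) (y(v) = ((-4 - 1*4) + v)/(5 + v) = ((-4 - 4) + v)/(5 + v) = (-8 + v)/(5 + v))
11*y(0) = 11*((-8 + 0)/(5 + 0)) = 11*(-8/5) = -88/5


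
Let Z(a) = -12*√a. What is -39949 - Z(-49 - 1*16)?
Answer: -39949 + 12*I*√65 ≈ -39949.0 + 96.747*I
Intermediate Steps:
-39949 - Z(-49 - 1*16) = -39949 - (-12)*√(-49 - 1*16) = -39949 - (-12)*√(-49 - 16) = -39949 - (-12)*√(-65) = -39949 - (-12)*I*√65 = -39949 + 12*I*√65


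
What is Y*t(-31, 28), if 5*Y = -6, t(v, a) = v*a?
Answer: 5208/5 ≈ 1041.6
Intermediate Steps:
t(v, a) = a*v
Y = -6/5 (Y = (⅕)*(-6) = -6/5 ≈ -1.2000)
Y*t(-31, 28) = -168*(-31)/5 = -6/5*(-868) = 5208/5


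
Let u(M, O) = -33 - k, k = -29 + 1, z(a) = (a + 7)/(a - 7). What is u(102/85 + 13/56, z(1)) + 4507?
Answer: 4502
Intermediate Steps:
z(a) = (7 + a)/(-7 + a)
k = -28
u(M, O) = -5 (u(M, O) = -33 - 1*(-28) = -33 + 28 = -5)
u(102/85 + 13/56, z(1)) + 4507 = -5 + 4507 = 4502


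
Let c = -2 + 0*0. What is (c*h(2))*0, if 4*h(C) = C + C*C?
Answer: 0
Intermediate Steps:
h(C) = C/4 + C²/4 (h(C) = (C + C*C)/4 = (C + C²)/4 = C/4 + C²/4)
c = -2 (c = -2 + 0 = -2)
(c*h(2))*0 = -2*(1 + 2)/2*0 = -2*3/2*0 = -3*0 = 0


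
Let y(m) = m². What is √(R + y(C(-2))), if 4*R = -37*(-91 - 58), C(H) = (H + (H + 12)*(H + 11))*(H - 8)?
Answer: √3103113/2 ≈ 880.78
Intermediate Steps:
C(H) = (-8 + H)*(H + (11 + H)*(12 + H)) (C(H) = (H + (12 + H)*(11 + H))*(-8 + H) = (H + (11 + H)*(12 + H))*(-8 + H) = (-8 + H)*(H + (11 + H)*(12 + H)))
R = 5513/4 (R = (-37*(-91 - 58))/4 = (-37*(-149))/4 = (¼)*5513 = 5513/4 ≈ 1378.3)
√(R + y(C(-2))) = √(5513/4 + (-1056 + (-2)³ - 60*(-2) + 16*(-2)²)²) = √(5513/4 + (-1056 - 8 + 120 + 16*4)²) = √(5513/4 + (-1056 - 8 + 120 + 64)²) = √(5513/4 + (-880)²) = √(5513/4 + 774400) = √(3103113/4) = √3103113/2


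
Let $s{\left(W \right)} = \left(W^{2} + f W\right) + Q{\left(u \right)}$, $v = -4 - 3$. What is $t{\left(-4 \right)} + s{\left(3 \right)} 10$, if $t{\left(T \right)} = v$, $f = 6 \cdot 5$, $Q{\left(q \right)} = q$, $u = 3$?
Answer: $1013$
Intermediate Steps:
$f = 30$
$v = -7$
$t{\left(T \right)} = -7$
$s{\left(W \right)} = 3 + W^{2} + 30 W$ ($s{\left(W \right)} = \left(W^{2} + 30 W\right) + 3 = 3 + W^{2} + 30 W$)
$t{\left(-4 \right)} + s{\left(3 \right)} 10 = -7 + \left(3 + 3^{2} + 30 \cdot 3\right) 10 = -7 + \left(3 + 9 + 90\right) 10 = -7 + 102 \cdot 10 = -7 + 1020 = 1013$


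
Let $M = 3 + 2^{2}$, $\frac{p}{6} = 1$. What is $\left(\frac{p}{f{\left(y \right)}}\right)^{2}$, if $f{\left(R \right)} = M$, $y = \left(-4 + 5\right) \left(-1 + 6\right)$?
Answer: $\frac{36}{49} \approx 0.73469$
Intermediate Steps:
$p = 6$ ($p = 6 \cdot 1 = 6$)
$y = 5$ ($y = 1 \cdot 5 = 5$)
$M = 7$ ($M = 3 + 4 = 7$)
$f{\left(R \right)} = 7$
$\left(\frac{p}{f{\left(y \right)}}\right)^{2} = \left(\frac{6}{7}\right)^{2} = \frac{36}{49}$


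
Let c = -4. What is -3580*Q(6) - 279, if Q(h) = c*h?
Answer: 85641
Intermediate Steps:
Q(h) = -4*h
-3580*Q(6) - 279 = -3580*(-4*6) - 279 = -3580*(-24) - 279 = -358*(-240) - 279 = 85920 - 279 = 85641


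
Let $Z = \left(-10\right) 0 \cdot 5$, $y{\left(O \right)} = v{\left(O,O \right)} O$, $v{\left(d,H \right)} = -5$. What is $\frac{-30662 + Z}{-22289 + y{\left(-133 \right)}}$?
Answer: $\frac{15331}{10812} \approx 1.418$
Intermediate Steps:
$y{\left(O \right)} = - 5 O$
$Z = 0$ ($Z = 0 \cdot 5 = 0$)
$\frac{-30662 + Z}{-22289 + y{\left(-133 \right)}} = \frac{-30662 + 0}{-22289 - -665} = - \frac{30662}{-22289 + 665} = - \frac{30662}{-21624} = \left(-30662\right) \left(- \frac{1}{21624}\right) = \frac{15331}{10812}$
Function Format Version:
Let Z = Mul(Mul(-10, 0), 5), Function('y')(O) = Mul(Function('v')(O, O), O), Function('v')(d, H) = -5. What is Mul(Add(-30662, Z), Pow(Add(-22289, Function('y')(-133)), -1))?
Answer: Rational(15331, 10812) ≈ 1.4180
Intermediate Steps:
Function('y')(O) = Mul(-5, O)
Z = 0 (Z = Mul(0, 5) = 0)
Mul(Add(-30662, Z), Pow(Add(-22289, Function('y')(-133)), -1)) = Mul(Add(-30662, 0), Pow(Add(-22289, Mul(-5, -133)), -1)) = Mul(-30662, Pow(Add(-22289, 665), -1)) = Mul(-30662, Pow(-21624, -1)) = Mul(-30662, Rational(-1, 21624)) = Rational(15331, 10812)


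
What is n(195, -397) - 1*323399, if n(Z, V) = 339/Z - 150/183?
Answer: -1282273392/3965 ≈ -3.2340e+5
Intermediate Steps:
n(Z, V) = -50/61 + 339/Z (n(Z, V) = 339/Z - 150*1/183 = 339/Z - 50/61 = -50/61 + 339/Z)
n(195, -397) - 1*323399 = (-50/61 + 339/195) - 1*323399 = (-50/61 + 339*(1/195)) - 323399 = (-50/61 + 113/65) - 323399 = 3643/3965 - 323399 = -1282273392/3965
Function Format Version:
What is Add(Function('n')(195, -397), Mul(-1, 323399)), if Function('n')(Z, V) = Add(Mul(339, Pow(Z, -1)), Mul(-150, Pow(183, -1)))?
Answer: Rational(-1282273392, 3965) ≈ -3.2340e+5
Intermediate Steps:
Function('n')(Z, V) = Add(Rational(-50, 61), Mul(339, Pow(Z, -1))) (Function('n')(Z, V) = Add(Mul(339, Pow(Z, -1)), Mul(-150, Rational(1, 183))) = Add(Mul(339, Pow(Z, -1)), Rational(-50, 61)) = Add(Rational(-50, 61), Mul(339, Pow(Z, -1))))
Add(Function('n')(195, -397), Mul(-1, 323399)) = Add(Add(Rational(-50, 61), Mul(339, Pow(195, -1))), Mul(-1, 323399)) = Add(Add(Rational(-50, 61), Mul(339, Rational(1, 195))), -323399) = Add(Add(Rational(-50, 61), Rational(113, 65)), -323399) = Add(Rational(3643, 3965), -323399) = Rational(-1282273392, 3965)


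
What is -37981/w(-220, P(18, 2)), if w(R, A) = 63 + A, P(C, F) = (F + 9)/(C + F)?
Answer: -759620/1271 ≈ -597.66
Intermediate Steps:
P(C, F) = (9 + F)/(C + F)
-37981/w(-220, P(18, 2)) = -37981/(63 + (9 + 2)/(18 + 2)) = -37981/(63 + 11/20) = -37981/1271/20 = -37981*20/1271 = -759620/1271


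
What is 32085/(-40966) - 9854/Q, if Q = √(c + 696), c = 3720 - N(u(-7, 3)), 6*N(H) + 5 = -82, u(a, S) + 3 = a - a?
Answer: -32085/40966 - 9854*√17722/8861 ≈ -148.83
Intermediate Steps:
u(a, S) = -3 (u(a, S) = -3 + (a - a) = -3 + 0 = -3)
N(H) = -29/2 (N(H) = -⅚ + (⅙)*(-82) = -⅚ - 41/3 = -29/2)
c = 7469/2 (c = 3720 - 1*(-29/2) = 3720 + 29/2 = 7469/2 ≈ 3734.5)
Q = √17722/2 (Q = √(7469/2 + 696) = √(8861/2) = √17722/2 ≈ 66.562)
32085/(-40966) - 9854/Q = 32085/(-40966) - 9854*√17722/8861 = 32085*(-1/40966) - 9854*√17722/8861 = -32085/40966 - 9854*√17722/8861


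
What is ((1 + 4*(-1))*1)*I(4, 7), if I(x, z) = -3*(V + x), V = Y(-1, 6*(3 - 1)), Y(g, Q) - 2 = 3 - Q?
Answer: -27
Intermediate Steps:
Y(g, Q) = 5 - Q (Y(g, Q) = 2 + (3 - Q) = 5 - Q)
V = -7 (V = 5 - 6*(3 - 1) = 5 - 6*2 = 5 - 1*12 = 5 - 12 = -7)
I(x, z) = 21 - 3*x (I(x, z) = -3*(-7 + x) = 21 - 3*x)
((1 + 4*(-1))*1)*I(4, 7) = ((1 + 4*(-1))*1)*(21 - 3*4) = ((1 - 4)*1)*(21 - 12) = -3*1*9 = -3*9 = -27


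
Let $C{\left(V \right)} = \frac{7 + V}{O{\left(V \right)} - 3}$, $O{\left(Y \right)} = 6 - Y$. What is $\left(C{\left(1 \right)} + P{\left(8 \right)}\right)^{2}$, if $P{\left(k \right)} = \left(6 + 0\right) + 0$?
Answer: $100$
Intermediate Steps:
$C{\left(V \right)} = \frac{7 + V}{3 - V}$ ($C{\left(V \right)} = \frac{7 + V}{\left(6 - V\right) - 3} = \frac{7 + V}{3 - V}$)
$P{\left(k \right)} = 6$ ($P{\left(k \right)} = 6 + 0 = 6$)
$\left(C{\left(1 \right)} + P{\left(8 \right)}\right)^{2} = \left(\frac{-7 - 1}{-3 + 1} + 6\right)^{2} = \left(\frac{-7 - 1}{-2} + 6\right)^{2} = \left(\left(- \frac{1}{2}\right) \left(-8\right) + 6\right)^{2} = \left(4 + 6\right)^{2} = 10^{2} = 100$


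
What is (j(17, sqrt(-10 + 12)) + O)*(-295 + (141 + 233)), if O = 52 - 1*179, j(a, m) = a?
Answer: -8690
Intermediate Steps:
O = -127 (O = 52 - 179 = -127)
(j(17, sqrt(-10 + 12)) + O)*(-295 + (141 + 233)) = (17 - 127)*(-295 + (141 + 233)) = -110*(-295 + 374) = -110*79 = -8690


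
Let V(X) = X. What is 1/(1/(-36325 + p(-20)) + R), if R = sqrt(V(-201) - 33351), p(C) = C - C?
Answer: -36325/44272052730001 - 15834067500*I*sqrt(233)/44272052730001 ≈ -8.2049e-10 - 0.0054593*I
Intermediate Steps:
p(C) = 0
R = 12*I*sqrt(233) (R = sqrt(-201 - 33351) = sqrt(-33552) = 12*I*sqrt(233) ≈ 183.17*I)
1/(1/(-36325 + p(-20)) + R) = 1/(1/(-36325 + 0) + 12*I*sqrt(233)) = 1/(1/(-36325) + 12*I*sqrt(233)) = 1/(-1/36325 + 12*I*sqrt(233))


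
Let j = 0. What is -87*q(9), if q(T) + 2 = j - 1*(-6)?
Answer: -348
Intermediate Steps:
q(T) = 4 (q(T) = -2 + (0 - 1*(-6)) = -2 + (0 + 6) = -2 + 6 = 4)
-87*q(9) = -87*4 = -348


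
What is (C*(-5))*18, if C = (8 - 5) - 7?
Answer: 360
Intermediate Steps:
C = -4 (C = 3 - 7 = -4)
(C*(-5))*18 = -4*(-5)*18 = 20*18 = 360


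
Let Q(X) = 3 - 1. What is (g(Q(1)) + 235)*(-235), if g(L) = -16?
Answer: -51465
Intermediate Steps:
Q(X) = 2
(g(Q(1)) + 235)*(-235) = (-16 + 235)*(-235) = 219*(-235) = -51465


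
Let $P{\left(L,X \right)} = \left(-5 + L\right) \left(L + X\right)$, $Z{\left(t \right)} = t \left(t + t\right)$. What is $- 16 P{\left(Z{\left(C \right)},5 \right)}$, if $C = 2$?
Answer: $-624$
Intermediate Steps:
$Z{\left(t \right)} = 2 t^{2}$ ($Z{\left(t \right)} = t 2 t = 2 t^{2}$)
$- 16 P{\left(Z{\left(C \right)},5 \right)} = - 16 \left(\left(2 \cdot 2^{2}\right)^{2} - 5 \cdot 2 \cdot 2^{2} - 25 + 2 \cdot 2^{2} \cdot 5\right) = - 16 \left(\left(2 \cdot 4\right)^{2} - 5 \cdot 2 \cdot 4 - 25 + 2 \cdot 4 \cdot 5\right) = - 16 \left(8^{2} - 40 - 25 + 8 \cdot 5\right) = - 16 \left(64 - 40 - 25 + 40\right) = \left(-16\right) 39 = -624$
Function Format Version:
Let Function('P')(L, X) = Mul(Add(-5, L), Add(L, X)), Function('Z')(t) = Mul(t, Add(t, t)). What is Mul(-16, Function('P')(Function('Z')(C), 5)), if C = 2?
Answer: -624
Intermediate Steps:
Function('Z')(t) = Mul(2, Pow(t, 2)) (Function('Z')(t) = Mul(t, Mul(2, t)) = Mul(2, Pow(t, 2)))
Mul(-16, Function('P')(Function('Z')(C), 5)) = Mul(-16, Add(Pow(Mul(2, Pow(2, 2)), 2), Mul(-5, Mul(2, Pow(2, 2))), Mul(-5, 5), Mul(Mul(2, Pow(2, 2)), 5))) = Mul(-16, Add(Pow(Mul(2, 4), 2), Mul(-5, Mul(2, 4)), -25, Mul(Mul(2, 4), 5))) = Mul(-16, Add(Pow(8, 2), Mul(-5, 8), -25, Mul(8, 5))) = Mul(-16, Add(64, -40, -25, 40)) = Mul(-16, 39) = -624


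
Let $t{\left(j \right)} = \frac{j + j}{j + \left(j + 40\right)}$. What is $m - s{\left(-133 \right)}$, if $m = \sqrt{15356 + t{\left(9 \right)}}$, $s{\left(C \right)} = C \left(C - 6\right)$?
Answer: $-18487 + \frac{\sqrt{12914657}}{29} \approx -18363.0$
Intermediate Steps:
$t{\left(j \right)} = \frac{2 j}{40 + 2 j}$ ($t{\left(j \right)} = \frac{2 j}{j + \left(40 + j\right)} = \frac{2 j}{40 + 2 j}$)
$s{\left(C \right)} = C \left(-6 + C\right)$
$m = \frac{\sqrt{12914657}}{29}$ ($m = \sqrt{15356 + \frac{9}{20 + 9}} = \sqrt{15356 + \frac{9}{29}} = \sqrt{\frac{445333}{29}} = \frac{\sqrt{12914657}}{29} \approx 123.92$)
$m - s{\left(-133 \right)} = \frac{\sqrt{12914657}}{29} - - 133 \left(-6 - 133\right) = \frac{\sqrt{12914657}}{29} - \left(-133\right) \left(-139\right) = \frac{\sqrt{12914657}}{29} - 18487 = -18487 + \frac{\sqrt{12914657}}{29}$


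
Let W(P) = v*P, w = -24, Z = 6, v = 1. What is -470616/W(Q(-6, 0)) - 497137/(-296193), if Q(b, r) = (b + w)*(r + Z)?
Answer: 3874518043/1480965 ≈ 2616.2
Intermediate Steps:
Q(b, r) = (-24 + b)*(6 + r) (Q(b, r) = (b - 24)*(r + 6) = (-24 + b)*(6 + r))
W(P) = P (W(P) = 1*P = P)
-470616/W(Q(-6, 0)) - 497137/(-296193) = -470616/(-144 - 24*0 + 6*(-6) - 6*0) - 497137/(-296193) = -470616/(-144 + 0 - 36 + 0) - 497137*(-1/296193) = -470616/(-180) + 497137/296193 = -470616*(-1/180) + 497137/296193 = 39218/15 + 497137/296193 = 3874518043/1480965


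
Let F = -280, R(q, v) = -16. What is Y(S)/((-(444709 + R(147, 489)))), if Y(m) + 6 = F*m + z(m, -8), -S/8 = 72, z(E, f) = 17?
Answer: -247/681 ≈ -0.36270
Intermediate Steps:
S = -576 (S = -8*72 = -576)
Y(m) = 11 - 280*m (Y(m) = -6 + (-280*m + 17) = -6 + (17 - 280*m) = 11 - 280*m)
Y(S)/((-(444709 + R(147, 489)))) = (11 - 280*(-576))/((-(444709 - 16))) = (11 + 161280)/((-1*444693)) = 161291/(-444693) = 161291*(-1/444693) = -247/681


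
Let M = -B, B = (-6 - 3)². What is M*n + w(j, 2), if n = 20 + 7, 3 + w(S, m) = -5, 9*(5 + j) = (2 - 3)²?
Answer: -2195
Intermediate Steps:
j = -44/9 (j = -5 + (2 - 3)²/9 = -5 + (⅑)*(-1)² = -5 + (⅑)*1 = -5 + ⅑ = -44/9 ≈ -4.8889)
w(S, m) = -8 (w(S, m) = -3 - 5 = -8)
n = 27
B = 81 (B = (-9)² = 81)
M = -81 (M = -1*81 = -81)
M*n + w(j, 2) = -81*27 - 8 = -2187 - 8 = -2195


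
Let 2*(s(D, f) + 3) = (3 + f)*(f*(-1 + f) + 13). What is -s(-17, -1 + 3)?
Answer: -69/2 ≈ -34.500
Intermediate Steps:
s(D, f) = -3 + (3 + f)*(13 + f*(-1 + f))/2 (s(D, f) = -3 + ((3 + f)*(f*(-1 + f) + 13))/2 = -3 + ((3 + f)*(13 + f*(-1 + f)))/2 = -3 + (3 + f)*(13 + f*(-1 + f))/2)
-s(-17, -1 + 3) = -(33/2 + (-1 + 3)**2 + (-1 + 3)**3/2 + 5*(-1 + 3)) = -(33/2 + 2**2 + (1/2)*2**3 + 5*2) = -(33/2 + 4 + (1/2)*8 + 10) = -(33/2 + 4 + 4 + 10) = -1*69/2 = -69/2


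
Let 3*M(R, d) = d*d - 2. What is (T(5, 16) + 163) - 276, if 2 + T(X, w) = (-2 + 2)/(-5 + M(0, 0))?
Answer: -115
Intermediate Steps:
M(R, d) = -⅔ + d²/3 (M(R, d) = (d*d - 2)/3 = (d² - 2)/3 = (-2 + d²)/3 = -⅔ + d²/3)
T(X, w) = -2 (T(X, w) = -2 + (-2 + 2)/(-5 + (-⅔ + (⅓)*0²)) = -2 + 0/(-5 + (-⅔ + (⅓)*0)) = -2 + 0/(-5 + (-⅔ + 0)) = -2 + 0/(-5 - ⅔) = -2 + 0/(-17/3) = -2 + 0*(-3/17) = -2 + 0 = -2)
(T(5, 16) + 163) - 276 = (-2 + 163) - 276 = 161 - 276 = -115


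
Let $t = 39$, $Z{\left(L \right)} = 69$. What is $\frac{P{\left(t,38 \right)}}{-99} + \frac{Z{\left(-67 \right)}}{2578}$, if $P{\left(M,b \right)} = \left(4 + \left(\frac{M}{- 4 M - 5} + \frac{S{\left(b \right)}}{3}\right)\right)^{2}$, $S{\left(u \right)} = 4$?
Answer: $- \frac{13994746459}{59540485158} \approx -0.23505$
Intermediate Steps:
$P{\left(M,b \right)} = \left(\frac{16}{3} + \frac{M}{-5 - 4 M}\right)^{2}$ ($P{\left(M,b \right)} = \left(4 + \left(\frac{M}{- 4 M - 5} + \frac{4}{3}\right)\right)^{2} = \left(4 + \left(\frac{M}{-5 - 4 M} + 4 \cdot \frac{1}{3}\right)\right)^{2} = \left(4 + \left(\frac{M}{-5 - 4 M} + \frac{4}{3}\right)\right)^{2} = \left(4 + \left(\frac{4}{3} + \frac{M}{-5 - 4 M}\right)\right)^{2} = \left(\frac{16}{3} + \frac{M}{-5 - 4 M}\right)^{2}$)
$\frac{P{\left(t,38 \right)}}{-99} + \frac{Z{\left(-67 \right)}}{2578} = \frac{\frac{1}{9} \frac{1}{\left(5 + 4 \cdot 39\right)^{2}} \left(80 + 61 \cdot 39\right)^{2}}{-99} + \frac{69}{2578} = \frac{\left(80 + 2379\right)^{2}}{9 \left(5 + 156\right)^{2}} \left(- \frac{1}{99}\right) + 69 \cdot \frac{1}{2578} = \frac{2459^{2}}{9 \cdot 25921} \left(- \frac{1}{99}\right) + \frac{69}{2578} = \frac{1}{9} \cdot \frac{1}{25921} \cdot 6046681 \left(- \frac{1}{99}\right) + \frac{69}{2578} = \frac{6046681}{233289} \left(- \frac{1}{99}\right) + \frac{69}{2578} = - \frac{6046681}{23095611} + \frac{69}{2578} = - \frac{13994746459}{59540485158}$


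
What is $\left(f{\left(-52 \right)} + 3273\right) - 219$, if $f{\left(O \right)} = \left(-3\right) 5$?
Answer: $3039$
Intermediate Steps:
$f{\left(O \right)} = -15$
$\left(f{\left(-52 \right)} + 3273\right) - 219 = \left(-15 + 3273\right) - 219 = 3258 + \left(-1646 + 1427\right) = 3258 - 219 = 3039$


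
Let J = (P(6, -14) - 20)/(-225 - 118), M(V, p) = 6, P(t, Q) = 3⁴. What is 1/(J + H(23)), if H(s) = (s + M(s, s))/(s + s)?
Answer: 15778/7141 ≈ 2.2095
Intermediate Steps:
P(t, Q) = 81
H(s) = (6 + s)/(2*s) (H(s) = (s + 6)/(s + s) = (6 + s)/((2*s)) = (6 + s)*(1/(2*s)) = (6 + s)/(2*s))
J = -61/343 (J = (81 - 20)/(-225 - 118) = 61/(-343) = 61*(-1/343) = -61/343 ≈ -0.17784)
1/(J + H(23)) = 1/(-61/343 + (½)*(6 + 23)/23) = 1/(-61/343 + (½)*(1/23)*29) = 1/(-61/343 + 29/46) = 1/(7141/15778) = 15778/7141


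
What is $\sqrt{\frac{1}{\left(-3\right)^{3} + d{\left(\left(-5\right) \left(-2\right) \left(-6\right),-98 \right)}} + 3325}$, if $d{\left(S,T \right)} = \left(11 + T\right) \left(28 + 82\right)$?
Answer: $\frac{2 \sqrt{76560125082}}{9597} \approx 57.663$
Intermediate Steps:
$d{\left(S,T \right)} = 1210 + 110 T$ ($d{\left(S,T \right)} = \left(11 + T\right) 110 = 1210 + 110 T$)
$\sqrt{\frac{1}{\left(-3\right)^{3} + d{\left(\left(-5\right) \left(-2\right) \left(-6\right),-98 \right)}} + 3325} = \sqrt{\frac{1}{\left(-3\right)^{3} + \left(1210 + 110 \left(-98\right)\right)} + 3325} = \sqrt{\frac{1}{-27 + \left(1210 - 10780\right)} + 3325} = \sqrt{\frac{1}{-27 - 9570} + 3325} = \sqrt{\frac{1}{-9597} + 3325} = \sqrt{- \frac{1}{9597} + 3325} = \sqrt{\frac{31910024}{9597}} = \frac{2 \sqrt{76560125082}}{9597}$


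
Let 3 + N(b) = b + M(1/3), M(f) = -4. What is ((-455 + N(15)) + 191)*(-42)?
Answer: 10752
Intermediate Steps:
N(b) = -7 + b (N(b) = -3 + (b - 4) = -3 + (-4 + b) = -7 + b)
((-455 + N(15)) + 191)*(-42) = ((-455 + (-7 + 15)) + 191)*(-42) = ((-455 + 8) + 191)*(-42) = (-447 + 191)*(-42) = -256*(-42) = 10752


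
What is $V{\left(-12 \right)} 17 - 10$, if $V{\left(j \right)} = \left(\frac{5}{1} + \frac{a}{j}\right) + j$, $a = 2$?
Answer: $- \frac{791}{6} \approx -131.83$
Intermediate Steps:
$V{\left(j \right)} = 5 + j + \frac{2}{j}$ ($V{\left(j \right)} = \left(\frac{5}{1} + \frac{2}{j}\right) + j = \left(5 \cdot 1 + \frac{2}{j}\right) + j = \left(5 + \frac{2}{j}\right) + j = 5 + j + \frac{2}{j}$)
$V{\left(-12 \right)} 17 - 10 = \left(5 - 12 + \frac{2}{-12}\right) 17 - 10 = \left(5 - 12 + 2 \left(- \frac{1}{12}\right)\right) 17 - 10 = \left(5 - 12 - \frac{1}{6}\right) 17 - 10 = \left(- \frac{43}{6}\right) 17 - 10 = - \frac{731}{6} - 10 = - \frac{791}{6}$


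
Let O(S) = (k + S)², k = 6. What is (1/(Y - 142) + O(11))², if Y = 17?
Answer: 1304943376/15625 ≈ 83516.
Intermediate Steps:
O(S) = (6 + S)²
(1/(Y - 142) + O(11))² = (1/(17 - 142) + (6 + 11)²)² = (1/(-125) + 17²)² = (-1/125 + 289)² = (36124/125)² = 1304943376/15625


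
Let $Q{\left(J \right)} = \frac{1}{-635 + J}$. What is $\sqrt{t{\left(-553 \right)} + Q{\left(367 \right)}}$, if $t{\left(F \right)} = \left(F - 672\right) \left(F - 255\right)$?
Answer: $\frac{\sqrt{17772848733}}{134} \approx 994.89$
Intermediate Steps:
$t{\left(F \right)} = \left(-672 + F\right) \left(-255 + F\right)$
$\sqrt{t{\left(-553 \right)} + Q{\left(367 \right)}} = \sqrt{\left(171360 + \left(-553\right)^{2} - -512631\right) + \frac{1}{-635 + 367}} = \sqrt{\left(171360 + 305809 + 512631\right) + \frac{1}{-268}} = \sqrt{989800 - \frac{1}{268}} = \sqrt{\frac{265266399}{268}} = \frac{\sqrt{17772848733}}{134}$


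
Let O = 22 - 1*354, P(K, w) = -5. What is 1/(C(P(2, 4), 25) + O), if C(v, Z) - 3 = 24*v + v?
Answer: -1/454 ≈ -0.0022026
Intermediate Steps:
O = -332 (O = 22 - 354 = -332)
C(v, Z) = 3 + 25*v (C(v, Z) = 3 + (24*v + v) = 3 + 25*v)
1/(C(P(2, 4), 25) + O) = 1/((3 + 25*(-5)) - 332) = 1/((3 - 125) - 332) = 1/(-122 - 332) = 1/(-454) = -1/454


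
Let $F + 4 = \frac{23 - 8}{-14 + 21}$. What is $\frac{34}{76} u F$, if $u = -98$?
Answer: $\frac{1547}{19} \approx 81.421$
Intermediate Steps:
$F = - \frac{13}{7}$ ($F = -4 + \frac{23 - 8}{-14 + 21} = -4 + \frac{15}{7} = - \frac{13}{7} \approx -1.8571$)
$\frac{34}{76} u F = \frac{34}{76} \left(-98\right) \left(- \frac{13}{7}\right) = 34 \cdot \frac{1}{76} \left(-98\right) \left(- \frac{13}{7}\right) = \frac{17}{38} \left(-98\right) \left(- \frac{13}{7}\right) = \left(- \frac{833}{19}\right) \left(- \frac{13}{7}\right) = \frac{1547}{19}$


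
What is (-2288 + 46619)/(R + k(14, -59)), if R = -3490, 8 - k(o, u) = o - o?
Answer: -44331/3482 ≈ -12.731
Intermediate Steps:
k(o, u) = 8 (k(o, u) = 8 - (o - o) = 8 - 1*0 = 8 + 0 = 8)
(-2288 + 46619)/(R + k(14, -59)) = (-2288 + 46619)/(-3490 + 8) = 44331/(-3482) = 44331*(-1/3482) = -44331/3482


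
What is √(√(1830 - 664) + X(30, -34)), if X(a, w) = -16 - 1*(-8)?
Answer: √(-8 + √1166) ≈ 5.1134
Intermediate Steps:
X(a, w) = -8 (X(a, w) = -16 + 8 = -8)
√(√(1830 - 664) + X(30, -34)) = √(√(1830 - 664) - 8) = √(√1166 - 8) = √(-8 + √1166)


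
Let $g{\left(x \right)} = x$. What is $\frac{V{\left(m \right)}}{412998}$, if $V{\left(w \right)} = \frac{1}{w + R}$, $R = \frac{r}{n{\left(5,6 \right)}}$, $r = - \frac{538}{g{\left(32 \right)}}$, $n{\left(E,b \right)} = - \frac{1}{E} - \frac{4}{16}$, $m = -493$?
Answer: $- \frac{6}{1129067699} \approx -5.3141 \cdot 10^{-9}$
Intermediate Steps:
$n{\left(E,b \right)} = - \frac{1}{4} - \frac{1}{E}$ ($n{\left(E,b \right)} = - \frac{1}{E} - \frac{1}{4} = - \frac{1}{4} - \frac{1}{E}$)
$r = - \frac{269}{16}$ ($r = - \frac{538}{32} = \left(-538\right) \frac{1}{32} = - \frac{269}{16} \approx -16.813$)
$R = \frac{1345}{36}$ ($R = - \frac{269}{16 \frac{-4 - 5}{4 \cdot 5}} = - \frac{269}{16 \cdot \frac{1}{4} \cdot \frac{1}{5} \left(-4 - 5\right)} = - \frac{269}{16 \cdot \frac{1}{4} \cdot \frac{1}{5} \left(-9\right)} = - \frac{269}{16 \left(- \frac{9}{20}\right)} = \left(- \frac{269}{16}\right) \left(- \frac{20}{9}\right) = \frac{1345}{36} \approx 37.361$)
$V{\left(w \right)} = \frac{1}{\frac{1345}{36} + w}$ ($V{\left(w \right)} = \frac{1}{w + \frac{1345}{36}} = \frac{1}{\frac{1345}{36} + w}$)
$\frac{V{\left(m \right)}}{412998} = \frac{36 \frac{1}{1345 + 36 \left(-493\right)}}{412998} = \frac{36}{1345 - 17748} \cdot \frac{1}{412998} = \frac{36}{-16403} \cdot \frac{1}{412998} = 36 \left(- \frac{1}{16403}\right) \frac{1}{412998} = \left(- \frac{36}{16403}\right) \frac{1}{412998} = - \frac{6}{1129067699}$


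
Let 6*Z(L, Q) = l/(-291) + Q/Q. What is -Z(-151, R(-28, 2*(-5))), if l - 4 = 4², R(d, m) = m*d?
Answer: -271/1746 ≈ -0.15521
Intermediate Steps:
R(d, m) = d*m
l = 20 (l = 4 + 4² = 4 + 16 = 20)
Z(L, Q) = 271/1746 (Z(L, Q) = (20/(-291) + Q/Q)/6 = (20*(-1/291) + 1)/6 = (-20/291 + 1)/6 = (⅙)*(271/291) = 271/1746)
-Z(-151, R(-28, 2*(-5))) = -1*271/1746 = -271/1746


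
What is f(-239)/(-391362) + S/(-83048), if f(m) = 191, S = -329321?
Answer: 64433931517/16250915688 ≈ 3.9649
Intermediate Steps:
f(-239)/(-391362) + S/(-83048) = 191/(-391362) - 329321/(-83048) = 191*(-1/391362) - 329321*(-1/83048) = -191/391362 + 329321/83048 = 64433931517/16250915688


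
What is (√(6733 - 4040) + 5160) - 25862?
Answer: -20702 + √2693 ≈ -20650.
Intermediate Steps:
(√(6733 - 4040) + 5160) - 25862 = (√2693 + 5160) - 25862 = (5160 + √2693) - 25862 = -20702 + √2693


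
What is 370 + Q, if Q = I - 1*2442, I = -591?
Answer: -2663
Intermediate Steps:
Q = -3033 (Q = -591 - 1*2442 = -591 - 2442 = -3033)
370 + Q = 370 - 3033 = -2663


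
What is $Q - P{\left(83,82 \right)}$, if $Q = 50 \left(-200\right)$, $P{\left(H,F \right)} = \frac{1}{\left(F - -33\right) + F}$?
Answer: $- \frac{1970001}{197} \approx -10000.0$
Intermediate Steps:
$P{\left(H,F \right)} = \frac{1}{33 + 2 F}$ ($P{\left(H,F \right)} = \frac{1}{\left(F + 33\right) + F} = \frac{1}{\left(33 + F\right) + F} = \frac{1}{33 + 2 F}$)
$Q = -10000$
$Q - P{\left(83,82 \right)} = -10000 - \frac{1}{33 + 2 \cdot 82} = -10000 - \frac{1}{33 + 164} = -10000 - \frac{1}{197} = - \frac{1970001}{197}$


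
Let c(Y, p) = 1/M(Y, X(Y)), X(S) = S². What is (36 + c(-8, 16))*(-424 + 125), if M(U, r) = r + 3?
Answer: -721487/67 ≈ -10768.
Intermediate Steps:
M(U, r) = 3 + r
c(Y, p) = 1/(3 + Y²)
(36 + c(-8, 16))*(-424 + 125) = (36 + 1/(3 + (-8)²))*(-424 + 125) = (36 + 1/(3 + 64))*(-299) = (36 + 1/67)*(-299) = (2413/67)*(-299) = -721487/67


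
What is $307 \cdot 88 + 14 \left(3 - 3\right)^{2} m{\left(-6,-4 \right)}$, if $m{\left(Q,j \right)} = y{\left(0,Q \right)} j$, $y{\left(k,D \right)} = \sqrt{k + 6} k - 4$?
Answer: $27016$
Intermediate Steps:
$y{\left(k,D \right)} = -4 + k \sqrt{6 + k}$ ($y{\left(k,D \right)} = \sqrt{6 + k} k - 4 = k \sqrt{6 + k} - 4 = -4 + k \sqrt{6 + k}$)
$m{\left(Q,j \right)} = - 4 j$ ($m{\left(Q,j \right)} = \left(-4 + 0 \sqrt{6 + 0}\right) j = \left(-4 + 0 \sqrt{6}\right) j = \left(-4 + 0\right) j = - 4 j$)
$307 \cdot 88 + 14 \left(3 - 3\right)^{2} m{\left(-6,-4 \right)} = 307 \cdot 88 + 14 \left(3 - 3\right)^{2} \left(\left(-4\right) \left(-4\right)\right) = 27016 + 14 \cdot 0^{2} \cdot 16 = 27016 + 14 \cdot 0 \cdot 16 = 27016 + 0 \cdot 16 = 27016 + 0 = 27016$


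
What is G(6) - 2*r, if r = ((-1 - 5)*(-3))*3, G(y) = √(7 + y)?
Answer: -108 + √13 ≈ -104.39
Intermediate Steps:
r = 54 (r = -6*(-3)*3 = 18*3 = 54)
G(6) - 2*r = √(7 + 6) - 2*54 = √13 - 108 = -108 + √13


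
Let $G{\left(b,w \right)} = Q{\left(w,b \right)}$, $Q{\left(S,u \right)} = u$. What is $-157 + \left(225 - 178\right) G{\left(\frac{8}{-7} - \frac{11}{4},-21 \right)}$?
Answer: $- \frac{9519}{28} \approx -339.96$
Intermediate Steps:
$G{\left(b,w \right)} = b$
$-157 + \left(225 - 178\right) G{\left(\frac{8}{-7} - \frac{11}{4},-21 \right)} = -157 + \left(225 - 178\right) \left(\frac{8}{-7} - \frac{11}{4}\right) = -157 + 47 \left(8 \left(- \frac{1}{7}\right) - \frac{11}{4}\right) = -157 + 47 \left(- \frac{8}{7} - \frac{11}{4}\right) = -157 + 47 \left(- \frac{109}{28}\right) = -157 - \frac{5123}{28} = - \frac{9519}{28}$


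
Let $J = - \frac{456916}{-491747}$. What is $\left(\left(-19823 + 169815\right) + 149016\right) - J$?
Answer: $\frac{147035830060}{491747} \approx 2.9901 \cdot 10^{5}$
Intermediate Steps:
$J = \frac{456916}{491747}$ ($J = \left(-456916\right) \left(- \frac{1}{491747}\right) = \frac{456916}{491747} \approx 0.92917$)
$\left(\left(-19823 + 169815\right) + 149016\right) - J = \left(\left(-19823 + 169815\right) + 149016\right) - \frac{456916}{491747} = \left(149992 + 149016\right) - \frac{456916}{491747} = 299008 - \frac{456916}{491747} = \frac{147035830060}{491747}$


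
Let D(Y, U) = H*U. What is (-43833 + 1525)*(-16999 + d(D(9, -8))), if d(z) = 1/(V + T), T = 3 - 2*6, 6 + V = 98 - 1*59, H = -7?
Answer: 4315151575/6 ≈ 7.1919e+8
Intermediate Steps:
D(Y, U) = -7*U
V = 33 (V = -6 + (98 - 1*59) = -6 + (98 - 59) = -6 + 39 = 33)
T = -9 (T = 3 - 12 = -9)
d(z) = 1/24 (d(z) = 1/(33 - 9) = 1/24)
(-43833 + 1525)*(-16999 + d(D(9, -8))) = (-43833 + 1525)*(-16999 + 1/24) = -42308*(-407975/24) = 4315151575/6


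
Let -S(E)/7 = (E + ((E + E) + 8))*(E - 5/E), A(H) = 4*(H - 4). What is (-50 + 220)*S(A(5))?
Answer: -65450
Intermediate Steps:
A(H) = -16 + 4*H (A(H) = 4*(-4 + H) = -16 + 4*H)
S(E) = -7*(8 + 3*E)*(E - 5/E) (S(E) = -7*(E + ((E + E) + 8))*(E - 5/E) = -7*(E + (2*E + 8))*(E - 5/E) = -7*(E + (8 + 2*E))*(E - 5/E) = -7*(8 + 3*E)*(E - 5/E))
(-50 + 220)*S(A(5)) = (-50 + 220)*(105 - 56*(-16 + 4*5) - 21*(-16 + 4*5)² + 280/(-16 + 4*5)) = 170*(105 - 56*(-16 + 20) - 21*(-16 + 20)² + 280/(-16 + 20)) = 170*(105 - 56*4 - 21*4² + 280/4) = 170*(105 - 224 - 21*16 + 280*(¼)) = 170*(105 - 224 - 336 + 70) = 170*(-385) = -65450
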